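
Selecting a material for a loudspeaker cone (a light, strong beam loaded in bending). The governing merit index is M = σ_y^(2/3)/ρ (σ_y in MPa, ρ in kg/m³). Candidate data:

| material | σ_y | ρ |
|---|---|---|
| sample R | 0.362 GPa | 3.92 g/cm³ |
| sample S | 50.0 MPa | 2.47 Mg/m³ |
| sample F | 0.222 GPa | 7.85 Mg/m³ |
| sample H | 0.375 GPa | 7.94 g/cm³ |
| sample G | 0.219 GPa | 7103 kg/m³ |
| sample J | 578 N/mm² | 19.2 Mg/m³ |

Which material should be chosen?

Putting every candidate on a common basis:
  sample R: σ_y = 362.0 MPa, ρ = 3920 kg/m³
  sample S: σ_y = 50.00 MPa, ρ = 2470 kg/m³
  sample F: σ_y = 222.0 MPa, ρ = 7850 kg/m³
  sample H: σ_y = 375.0 MPa, ρ = 7940 kg/m³
  sample G: σ_y = 219.0 MPa, ρ = 7103 kg/m³
  sample J: σ_y = 578.0 MPa, ρ = 19200 kg/m³
  sample R: M = 13.0×10⁻³
  sample H: M = 6.55×10⁻³
  sample S: M = 5.49×10⁻³
  sample G: M = 5.12×10⁻³
  sample F: M = 4.67×10⁻³
  sample J: M = 3.61×10⁻³
Sample R ranks first.

sample R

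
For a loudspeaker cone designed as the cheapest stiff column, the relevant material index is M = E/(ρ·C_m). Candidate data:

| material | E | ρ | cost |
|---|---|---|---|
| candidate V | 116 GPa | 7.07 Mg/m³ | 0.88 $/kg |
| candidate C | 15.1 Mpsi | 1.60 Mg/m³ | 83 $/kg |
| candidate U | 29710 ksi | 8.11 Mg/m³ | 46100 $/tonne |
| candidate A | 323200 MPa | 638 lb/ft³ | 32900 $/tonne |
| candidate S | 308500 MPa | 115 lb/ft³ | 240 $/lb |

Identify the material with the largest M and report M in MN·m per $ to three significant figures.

candidate V, M = 18.6 MN·m per $

Convert each candidate to consistent units, then evaluate M:
  candidate V: E = 116.0 GPa, ρ = 7070 kg/m³, cost = 0.8800 $/kg
  candidate C: E = 104.1 GPa, ρ = 1600 kg/m³, cost = 83.00 $/kg
  candidate U: E = 204.8 GPa, ρ = 8110 kg/m³, cost = 46.10 $/kg
  candidate A: E = 323.2 GPa, ρ = 10220 kg/m³, cost = 32.90 $/kg
  candidate S: E = 308.5 GPa, ρ = 1842 kg/m³, cost = 529.1 $/kg
  candidate V: M = 18.6 MN·m per $
  candidate A: M = 0.961 MN·m per $
  candidate C: M = 0.784 MN·m per $
  candidate U: M = 0.548 MN·m per $
  candidate S: M = 0.317 MN·m per $
Highest index: candidate V.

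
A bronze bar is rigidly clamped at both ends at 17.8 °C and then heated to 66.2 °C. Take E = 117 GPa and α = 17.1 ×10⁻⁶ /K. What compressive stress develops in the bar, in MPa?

96.8 MPa

ΔT = 48.40 K. Constrained thermal stress σ = E·α·ΔT = 117.0×10³ MPa × 17.1×10⁻⁶ × 48.40 = 96.8 MPa (compressive).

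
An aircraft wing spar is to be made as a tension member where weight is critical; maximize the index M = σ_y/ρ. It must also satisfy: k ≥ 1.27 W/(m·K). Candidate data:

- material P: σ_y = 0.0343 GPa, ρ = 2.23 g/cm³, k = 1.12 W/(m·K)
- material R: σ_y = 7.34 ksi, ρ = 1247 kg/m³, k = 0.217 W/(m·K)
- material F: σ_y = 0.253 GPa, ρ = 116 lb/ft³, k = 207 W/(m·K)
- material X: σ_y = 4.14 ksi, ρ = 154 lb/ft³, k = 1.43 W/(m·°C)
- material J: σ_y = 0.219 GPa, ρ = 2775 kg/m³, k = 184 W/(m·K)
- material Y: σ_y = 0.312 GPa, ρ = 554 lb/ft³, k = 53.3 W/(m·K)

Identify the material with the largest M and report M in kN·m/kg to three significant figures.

material F, M = 136 kN·m/kg

Screen on constraints: k ≥ 1.27 W/(m·K). Survivors: material F, material X, material J, material Y.
After converting to SI:
  material F: σ_y = 253.0 MPa, ρ = 1858 kg/m³
  material X: σ_y = 28.54 MPa, ρ = 2467 kg/m³
  material J: σ_y = 219.0 MPa, ρ = 2775 kg/m³
  material Y: σ_y = 312.0 MPa, ρ = 8874 kg/m³
  material F: M = 136 kN·m/kg
  material J: M = 78.9 kN·m/kg
  material Y: M = 35.2 kN·m/kg
  material X: M = 11.6 kN·m/kg
Material F has the largest M.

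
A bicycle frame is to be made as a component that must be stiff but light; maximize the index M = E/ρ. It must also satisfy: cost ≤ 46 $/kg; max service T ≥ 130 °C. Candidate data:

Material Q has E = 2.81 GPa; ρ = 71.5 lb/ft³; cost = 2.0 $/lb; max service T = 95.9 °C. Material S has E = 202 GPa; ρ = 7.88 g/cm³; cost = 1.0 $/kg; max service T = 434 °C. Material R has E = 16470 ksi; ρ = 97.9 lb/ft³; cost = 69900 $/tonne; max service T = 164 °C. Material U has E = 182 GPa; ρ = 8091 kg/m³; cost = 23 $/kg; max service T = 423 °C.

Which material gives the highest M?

Screen on constraints: cost ≤ 46 $/kg; max service T ≥ 130 °C. Survivors: material S, material U.
In SI units:
  material S: E = 202.0 GPa, ρ = 7880 kg/m³
  material U: E = 182.0 GPa, ρ = 8091 kg/m³
  material S: M = 25.6 MN·m/kg
  material U: M = 22.5 MN·m/kg
Highest index: material S.

material S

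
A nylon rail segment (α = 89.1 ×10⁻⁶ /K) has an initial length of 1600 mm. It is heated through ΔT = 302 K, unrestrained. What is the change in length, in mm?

43.1 mm

ΔL = α·L₀·ΔT = 89.1×10⁻⁶ × 1600 mm × 302.0 K = 43.1 mm.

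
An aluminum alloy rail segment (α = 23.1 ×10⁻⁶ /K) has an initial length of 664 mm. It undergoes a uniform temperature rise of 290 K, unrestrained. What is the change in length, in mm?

4.45 mm

ΔL = α·L₀·ΔT = 23.1×10⁻⁶ × 664 mm × 290.0 K = 4.45 mm.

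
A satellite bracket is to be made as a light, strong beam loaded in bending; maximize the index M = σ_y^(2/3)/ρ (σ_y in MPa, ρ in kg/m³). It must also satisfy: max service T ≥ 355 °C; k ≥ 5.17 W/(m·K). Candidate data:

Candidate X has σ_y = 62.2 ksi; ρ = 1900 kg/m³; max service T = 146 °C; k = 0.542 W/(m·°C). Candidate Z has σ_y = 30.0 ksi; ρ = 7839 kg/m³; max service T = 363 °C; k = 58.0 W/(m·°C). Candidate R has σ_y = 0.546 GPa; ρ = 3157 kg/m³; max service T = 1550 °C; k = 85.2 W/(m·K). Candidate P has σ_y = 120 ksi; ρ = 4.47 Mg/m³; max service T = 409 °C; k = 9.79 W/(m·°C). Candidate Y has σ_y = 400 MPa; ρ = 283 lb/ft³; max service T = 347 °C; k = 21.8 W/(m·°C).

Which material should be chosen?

Screen on constraints: max service T ≥ 355 °C; k ≥ 5.17 W/(m·K). Survivors: candidate Z, candidate R, candidate P.
Putting every candidate on a common basis:
  candidate Z: σ_y = 206.8 MPa, ρ = 7839 kg/m³
  candidate R: σ_y = 546.0 MPa, ρ = 3157 kg/m³
  candidate P: σ_y = 827.4 MPa, ρ = 4470 kg/m³
  candidate R: M = 21.2×10⁻³
  candidate P: M = 19.7×10⁻³
  candidate Z: M = 4.46×10⁻³
Highest index: candidate R.

candidate R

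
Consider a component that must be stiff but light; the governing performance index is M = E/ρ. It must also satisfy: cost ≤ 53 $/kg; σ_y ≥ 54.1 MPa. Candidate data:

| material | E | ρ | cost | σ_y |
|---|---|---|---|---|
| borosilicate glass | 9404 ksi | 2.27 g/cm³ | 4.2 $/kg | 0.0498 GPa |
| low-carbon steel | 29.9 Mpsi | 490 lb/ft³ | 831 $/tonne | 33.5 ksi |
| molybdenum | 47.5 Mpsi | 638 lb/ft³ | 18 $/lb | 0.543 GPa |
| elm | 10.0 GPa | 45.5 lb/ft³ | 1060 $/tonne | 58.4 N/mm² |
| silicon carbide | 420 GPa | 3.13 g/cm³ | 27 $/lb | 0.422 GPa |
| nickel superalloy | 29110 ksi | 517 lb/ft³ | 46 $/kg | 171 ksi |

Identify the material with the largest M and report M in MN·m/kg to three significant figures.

molybdenum, M = 32.0 MN·m/kg

Screen on constraints: cost ≤ 53 $/kg; σ_y ≥ 54.1 MPa. Survivors: low-carbon steel, molybdenum, elm, nickel superalloy.
In SI units:
  low-carbon steel: E = 206.2 GPa, ρ = 7849 kg/m³
  molybdenum: E = 327.5 GPa, ρ = 10220 kg/m³
  elm: E = 10.00 GPa, ρ = 728.8 kg/m³
  nickel superalloy: E = 200.7 GPa, ρ = 8282 kg/m³
  molybdenum: M = 32.0 MN·m/kg
  low-carbon steel: M = 26.3 MN·m/kg
  nickel superalloy: M = 24.2 MN·m/kg
  elm: M = 13.7 MN·m/kg
Molybdenum has the largest M.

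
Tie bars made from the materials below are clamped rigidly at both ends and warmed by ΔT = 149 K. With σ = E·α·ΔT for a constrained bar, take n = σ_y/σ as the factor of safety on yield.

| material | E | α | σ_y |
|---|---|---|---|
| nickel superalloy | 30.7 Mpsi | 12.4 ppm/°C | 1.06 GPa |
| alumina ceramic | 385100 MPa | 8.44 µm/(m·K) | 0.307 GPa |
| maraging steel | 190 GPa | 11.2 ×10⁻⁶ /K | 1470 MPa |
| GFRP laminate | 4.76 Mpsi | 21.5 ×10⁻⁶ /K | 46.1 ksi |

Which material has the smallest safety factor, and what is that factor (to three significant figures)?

alumina ceramic, n = 0.634

Converting E to GPa, α to ×10⁻⁶/K, σ_y to MPa, then σ and n for each:
  nickel superalloy: E = 211.7, α = 12.4, σ_y = 1060 → σ = 391 MPa, n = 2.71
  alumina ceramic: E = 385.1, α = 8.44, σ_y = 307.0 → σ = 484 MPa, n = 0.634
  maraging steel: E = 190.0, α = 11.2, σ_y = 1470 → σ = 317 MPa, n = 4.64
  GFRP laminate: E = 32.82, α = 21.5, σ_y = 317.8 → σ = 105 MPa, n = 3.02
The minimum is alumina ceramic at n = 0.634.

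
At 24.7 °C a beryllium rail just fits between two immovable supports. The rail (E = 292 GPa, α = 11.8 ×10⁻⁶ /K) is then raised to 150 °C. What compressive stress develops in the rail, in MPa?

ΔT = 125.3 K. Constrained thermal stress σ = E·α·ΔT = 292.0×10³ MPa × 11.8×10⁻⁶ × 125.3 = 432 MPa (compressive).

432 MPa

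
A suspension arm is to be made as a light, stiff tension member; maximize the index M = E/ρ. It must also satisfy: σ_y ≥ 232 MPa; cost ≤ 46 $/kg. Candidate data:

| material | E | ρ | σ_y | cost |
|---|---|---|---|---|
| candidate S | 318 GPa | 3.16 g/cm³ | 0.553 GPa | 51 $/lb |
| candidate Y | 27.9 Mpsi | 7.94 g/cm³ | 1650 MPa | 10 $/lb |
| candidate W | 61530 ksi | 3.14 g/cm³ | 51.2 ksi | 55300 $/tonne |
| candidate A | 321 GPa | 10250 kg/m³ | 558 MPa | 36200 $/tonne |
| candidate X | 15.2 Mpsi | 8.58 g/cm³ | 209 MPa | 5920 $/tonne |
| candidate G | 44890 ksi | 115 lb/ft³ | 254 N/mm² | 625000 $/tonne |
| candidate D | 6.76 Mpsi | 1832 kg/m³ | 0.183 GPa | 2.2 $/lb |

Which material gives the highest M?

Screen on constraints: σ_y ≥ 232 MPa; cost ≤ 46 $/kg. Survivors: candidate Y, candidate A.
After converting to SI:
  candidate Y: E = 192.4 GPa, ρ = 7940 kg/m³
  candidate A: E = 321.0 GPa, ρ = 10250 kg/m³
  candidate A: M = 31.3 MN·m/kg
  candidate Y: M = 24.2 MN·m/kg
Candidate A has the largest M.

candidate A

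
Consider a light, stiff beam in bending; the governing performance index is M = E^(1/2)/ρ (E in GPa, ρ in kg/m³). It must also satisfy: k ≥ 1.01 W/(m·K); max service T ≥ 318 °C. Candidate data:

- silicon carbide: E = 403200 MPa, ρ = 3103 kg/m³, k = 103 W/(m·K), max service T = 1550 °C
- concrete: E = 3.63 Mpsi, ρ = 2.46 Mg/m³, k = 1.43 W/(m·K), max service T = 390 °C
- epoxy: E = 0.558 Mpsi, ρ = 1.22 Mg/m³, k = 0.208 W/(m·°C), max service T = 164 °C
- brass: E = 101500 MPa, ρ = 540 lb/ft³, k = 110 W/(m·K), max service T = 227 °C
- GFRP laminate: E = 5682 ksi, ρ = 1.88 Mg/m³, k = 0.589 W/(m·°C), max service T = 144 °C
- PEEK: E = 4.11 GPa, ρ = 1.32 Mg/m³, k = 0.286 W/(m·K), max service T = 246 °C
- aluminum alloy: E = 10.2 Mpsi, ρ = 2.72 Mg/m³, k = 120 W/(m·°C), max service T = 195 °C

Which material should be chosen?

Screen on constraints: k ≥ 1.01 W/(m·K); max service T ≥ 318 °C. Survivors: silicon carbide, concrete.
Putting every candidate on a common basis:
  silicon carbide: E = 403.2 GPa, ρ = 3103 kg/m³
  concrete: E = 25.03 GPa, ρ = 2460 kg/m³
  silicon carbide: M = 6.47×10⁻³
  concrete: M = 2.03×10⁻³
Highest index: silicon carbide.

silicon carbide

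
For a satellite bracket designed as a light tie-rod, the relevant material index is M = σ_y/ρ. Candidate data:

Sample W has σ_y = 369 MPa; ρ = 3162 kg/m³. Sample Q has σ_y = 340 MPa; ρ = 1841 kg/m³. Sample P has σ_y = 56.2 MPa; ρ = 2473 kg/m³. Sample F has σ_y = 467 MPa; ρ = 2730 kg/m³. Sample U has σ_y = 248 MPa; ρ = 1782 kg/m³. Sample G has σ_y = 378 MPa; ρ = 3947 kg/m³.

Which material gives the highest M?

sample Q

Computing M directly (units already consistent):
  sample Q: M = 185 kN·m/kg
  sample F: M = 171 kN·m/kg
  sample U: M = 139 kN·m/kg
  sample W: M = 117 kN·m/kg
  sample G: M = 95.8 kN·m/kg
  sample P: M = 22.7 kN·m/kg
Sample Q ranks first.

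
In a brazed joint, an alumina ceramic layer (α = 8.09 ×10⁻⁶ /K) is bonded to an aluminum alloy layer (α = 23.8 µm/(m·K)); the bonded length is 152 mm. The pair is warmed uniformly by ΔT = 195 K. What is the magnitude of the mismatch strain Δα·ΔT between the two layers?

3.06×10⁻³

Δα = |8.09 − 23.8|×10⁻⁶/K = 15.7×10⁻⁶/K.
Mismatch strain = Δα·ΔT = 15.7×10⁻⁶ × 195.0 = 3.06×10⁻³.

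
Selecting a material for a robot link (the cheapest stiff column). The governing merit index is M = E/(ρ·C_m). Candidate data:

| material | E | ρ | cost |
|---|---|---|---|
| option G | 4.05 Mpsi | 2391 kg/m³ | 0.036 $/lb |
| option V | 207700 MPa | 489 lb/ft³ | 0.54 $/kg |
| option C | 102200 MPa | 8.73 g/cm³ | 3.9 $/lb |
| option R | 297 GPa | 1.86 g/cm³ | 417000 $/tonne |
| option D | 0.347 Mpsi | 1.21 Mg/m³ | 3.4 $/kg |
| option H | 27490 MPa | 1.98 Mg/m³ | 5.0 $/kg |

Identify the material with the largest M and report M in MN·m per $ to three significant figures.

option G, M = 147 MN·m per $

In SI units:
  option G: E = 27.92 GPa, ρ = 2391 kg/m³, cost = 0.07937 $/kg
  option V: E = 207.7 GPa, ρ = 7833 kg/m³, cost = 0.5400 $/kg
  option C: E = 102.2 GPa, ρ = 8730 kg/m³, cost = 8.598 $/kg
  option R: E = 297.0 GPa, ρ = 1860 kg/m³, cost = 417.0 $/kg
  option D: E = 2.392 GPa, ρ = 1210 kg/m³, cost = 3.400 $/kg
  option H: E = 27.49 GPa, ρ = 1980 kg/m³, cost = 5.000 $/kg
  option G: M = 147 MN·m per $
  option V: M = 49.1 MN·m per $
  option H: M = 2.78 MN·m per $
  option C: M = 1.36 MN·m per $
  option D: M = 0.582 MN·m per $
  option R: M = 0.383 MN·m per $
Option G ranks first.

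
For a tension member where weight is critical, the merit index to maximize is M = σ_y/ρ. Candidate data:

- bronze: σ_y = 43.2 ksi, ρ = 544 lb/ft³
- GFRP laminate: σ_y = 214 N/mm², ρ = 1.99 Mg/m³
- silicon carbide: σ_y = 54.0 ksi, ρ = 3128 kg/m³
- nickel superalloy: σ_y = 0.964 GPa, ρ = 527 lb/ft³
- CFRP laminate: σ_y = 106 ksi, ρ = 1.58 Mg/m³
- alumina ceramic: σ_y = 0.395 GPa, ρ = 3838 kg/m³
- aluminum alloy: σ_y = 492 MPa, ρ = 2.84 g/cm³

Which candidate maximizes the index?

Putting every candidate on a common basis:
  bronze: σ_y = 297.9 MPa, ρ = 8714 kg/m³
  GFRP laminate: σ_y = 214.0 MPa, ρ = 1990 kg/m³
  silicon carbide: σ_y = 372.3 MPa, ρ = 3128 kg/m³
  nickel superalloy: σ_y = 964.0 MPa, ρ = 8442 kg/m³
  CFRP laminate: σ_y = 730.8 MPa, ρ = 1580 kg/m³
  alumina ceramic: σ_y = 395.0 MPa, ρ = 3838 kg/m³
  aluminum alloy: σ_y = 492.0 MPa, ρ = 2840 kg/m³
  CFRP laminate: M = 463 kN·m/kg
  aluminum alloy: M = 173 kN·m/kg
  silicon carbide: M = 119 kN·m/kg
  nickel superalloy: M = 114 kN·m/kg
  GFRP laminate: M = 108 kN·m/kg
  alumina ceramic: M = 103 kN·m/kg
  bronze: M = 34.2 kN·m/kg
The maximum is for CFRP laminate.

CFRP laminate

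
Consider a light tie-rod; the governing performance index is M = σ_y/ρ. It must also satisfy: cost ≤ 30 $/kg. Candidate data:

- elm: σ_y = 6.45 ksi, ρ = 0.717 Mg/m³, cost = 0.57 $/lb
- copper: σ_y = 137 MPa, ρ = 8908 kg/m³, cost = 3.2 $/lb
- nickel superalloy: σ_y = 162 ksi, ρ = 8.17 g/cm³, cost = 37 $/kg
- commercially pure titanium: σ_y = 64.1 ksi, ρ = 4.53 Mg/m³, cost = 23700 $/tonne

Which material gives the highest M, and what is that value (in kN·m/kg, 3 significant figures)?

commercially pure titanium, M = 97.6 kN·m/kg

Screen on constraints: cost ≤ 30 $/kg. Survivors: elm, copper, commercially pure titanium.
After converting to SI:
  elm: σ_y = 44.47 MPa, ρ = 717.0 kg/m³
  copper: σ_y = 137.0 MPa, ρ = 8908 kg/m³
  commercially pure titanium: σ_y = 442.0 MPa, ρ = 4530 kg/m³
  commercially pure titanium: M = 97.6 kN·m/kg
  elm: M = 62.0 kN·m/kg
  copper: M = 15.4 kN·m/kg
Commercially pure titanium ranks first.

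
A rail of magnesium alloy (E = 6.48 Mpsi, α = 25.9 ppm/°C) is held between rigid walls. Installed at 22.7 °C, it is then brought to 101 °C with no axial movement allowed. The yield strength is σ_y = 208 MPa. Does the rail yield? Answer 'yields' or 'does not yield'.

does not yield

E = 6.48 Mpsi = 44.68 GPa.
ΔT = 78.30 K. Constrained thermal stress σ = E·α·ΔT = 44.68×10³ MPa × 25.9×10⁻⁶ × 78.30 = 90.6 MPa (compressive).
Compare to σ_y = 208 MPa: σ < σ_y, so it does not yield.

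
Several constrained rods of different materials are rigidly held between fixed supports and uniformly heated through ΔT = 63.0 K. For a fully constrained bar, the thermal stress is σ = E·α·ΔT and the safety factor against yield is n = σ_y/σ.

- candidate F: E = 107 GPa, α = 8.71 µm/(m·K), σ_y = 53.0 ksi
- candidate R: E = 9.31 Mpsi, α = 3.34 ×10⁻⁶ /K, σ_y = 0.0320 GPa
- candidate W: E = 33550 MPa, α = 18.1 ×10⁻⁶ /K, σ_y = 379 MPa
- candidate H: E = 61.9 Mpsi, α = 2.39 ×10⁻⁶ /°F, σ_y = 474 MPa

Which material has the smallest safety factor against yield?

With everything in SI (GPa, ×10⁻⁶/K, MPa):
  candidate F: E = 107.0, α = 8.71, σ_y = 365.4 → σ = 58.7 MPa, n = 6.22
  candidate R: E = 64.19, α = 3.34, σ_y = 32.00 → σ = 13.5 MPa, n = 2.37
  candidate W: E = 33.55, α = 18.1, σ_y = 379.0 → σ = 38.3 MPa, n = 9.91
  candidate H: E = 426.8, α = 4.30, σ_y = 474.0 → σ = 116 MPa, n = 4.10
Candidate R has the lowest safety factor, n = 2.37.

candidate R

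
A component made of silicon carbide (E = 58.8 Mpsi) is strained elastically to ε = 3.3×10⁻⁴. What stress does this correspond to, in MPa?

E = 58.8 Mpsi = 405.4 GPa.
σ = E·ε = 405400 MPa × 3.3×10⁻⁴ = 134 MPa.

134 MPa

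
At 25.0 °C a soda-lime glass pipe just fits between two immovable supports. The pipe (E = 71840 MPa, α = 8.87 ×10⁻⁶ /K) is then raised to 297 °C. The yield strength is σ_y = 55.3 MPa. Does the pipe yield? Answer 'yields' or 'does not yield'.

yields

E = 71840 MPa = 71.84 GPa.
ΔT = 272.0 K. Constrained thermal stress σ = E·α·ΔT = 71.84×10³ MPa × 8.87×10⁻⁶ × 272.0 = 173 MPa (compressive).
Compare to σ_y = 55.3 MPa: σ ≥ σ_y, so it yields.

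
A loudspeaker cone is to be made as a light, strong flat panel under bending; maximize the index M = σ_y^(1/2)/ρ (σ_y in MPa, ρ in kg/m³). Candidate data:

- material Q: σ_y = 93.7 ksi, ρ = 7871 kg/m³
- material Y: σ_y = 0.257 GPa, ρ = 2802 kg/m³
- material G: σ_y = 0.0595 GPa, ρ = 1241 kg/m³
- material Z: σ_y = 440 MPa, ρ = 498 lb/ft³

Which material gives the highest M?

After converting to SI:
  material Q: σ_y = 646.0 MPa, ρ = 7871 kg/m³
  material Y: σ_y = 257.0 MPa, ρ = 2802 kg/m³
  material G: σ_y = 59.50 MPa, ρ = 1241 kg/m³
  material Z: σ_y = 440.0 MPa, ρ = 7977 kg/m³
  material G: M = 6.22×10⁻³
  material Y: M = 5.72×10⁻³
  material Q: M = 3.23×10⁻³
  material Z: M = 2.63×10⁻³
Material G ranks first.

material G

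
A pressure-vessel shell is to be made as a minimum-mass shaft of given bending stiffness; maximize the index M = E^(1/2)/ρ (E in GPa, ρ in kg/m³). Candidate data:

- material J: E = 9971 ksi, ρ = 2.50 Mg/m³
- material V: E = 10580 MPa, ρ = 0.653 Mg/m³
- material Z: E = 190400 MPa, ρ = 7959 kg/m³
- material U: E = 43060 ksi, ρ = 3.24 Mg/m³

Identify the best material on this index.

Convert each candidate to consistent units, then evaluate M:
  material J: E = 68.75 GPa, ρ = 2500 kg/m³
  material V: E = 10.58 GPa, ρ = 653.0 kg/m³
  material Z: E = 190.4 GPa, ρ = 7959 kg/m³
  material U: E = 296.9 GPa, ρ = 3240 kg/m³
  material U: M = 5.32×10⁻³
  material V: M = 4.98×10⁻³
  material J: M = 3.32×10⁻³
  material Z: M = 1.73×10⁻³
Material U ranks first.

material U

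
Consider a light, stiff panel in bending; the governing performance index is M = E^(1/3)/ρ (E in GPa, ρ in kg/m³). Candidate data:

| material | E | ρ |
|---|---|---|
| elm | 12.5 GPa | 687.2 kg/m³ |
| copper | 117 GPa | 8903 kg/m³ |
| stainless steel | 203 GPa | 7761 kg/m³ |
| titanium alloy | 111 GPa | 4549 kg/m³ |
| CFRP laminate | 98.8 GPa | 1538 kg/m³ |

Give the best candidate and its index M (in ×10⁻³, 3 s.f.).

elm, M = 3.38×10⁻³

Computing M directly (units already consistent):
  elm: M = 3.38×10⁻³
  CFRP laminate: M = 3.01×10⁻³
  titanium alloy: M = 1.06×10⁻³
  stainless steel: M = 0.757×10⁻³
  copper: M = 0.549×10⁻³
Highest index: elm.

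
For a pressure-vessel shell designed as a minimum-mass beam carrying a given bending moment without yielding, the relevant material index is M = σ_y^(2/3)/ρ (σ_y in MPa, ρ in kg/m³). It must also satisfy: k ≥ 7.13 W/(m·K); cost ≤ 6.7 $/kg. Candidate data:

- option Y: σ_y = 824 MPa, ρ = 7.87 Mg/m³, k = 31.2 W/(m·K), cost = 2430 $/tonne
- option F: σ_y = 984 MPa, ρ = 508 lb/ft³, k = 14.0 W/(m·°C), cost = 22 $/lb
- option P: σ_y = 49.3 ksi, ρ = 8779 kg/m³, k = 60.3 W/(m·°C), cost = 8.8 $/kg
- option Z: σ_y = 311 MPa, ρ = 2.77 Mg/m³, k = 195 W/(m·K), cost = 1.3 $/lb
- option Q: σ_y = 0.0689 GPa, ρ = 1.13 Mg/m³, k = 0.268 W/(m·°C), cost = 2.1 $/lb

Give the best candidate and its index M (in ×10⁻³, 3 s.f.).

option Z, M = 16.6×10⁻³

Screen on constraints: k ≥ 7.13 W/(m·K); cost ≤ 6.7 $/kg. Survivors: option Y, option Z.
In SI units:
  option Y: σ_y = 824.0 MPa, ρ = 7870 kg/m³
  option Z: σ_y = 311.0 MPa, ρ = 2770 kg/m³
  option Z: M = 16.6×10⁻³
  option Y: M = 11.2×10⁻³
Option Z has the largest M.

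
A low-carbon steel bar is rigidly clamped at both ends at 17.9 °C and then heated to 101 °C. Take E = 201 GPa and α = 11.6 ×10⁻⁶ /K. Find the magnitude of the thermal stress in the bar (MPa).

194 MPa

ΔT = 83.10 K. Constrained thermal stress σ = E·α·ΔT = 201.0×10³ MPa × 11.6×10⁻⁶ × 83.10 = 194 MPa (compressive).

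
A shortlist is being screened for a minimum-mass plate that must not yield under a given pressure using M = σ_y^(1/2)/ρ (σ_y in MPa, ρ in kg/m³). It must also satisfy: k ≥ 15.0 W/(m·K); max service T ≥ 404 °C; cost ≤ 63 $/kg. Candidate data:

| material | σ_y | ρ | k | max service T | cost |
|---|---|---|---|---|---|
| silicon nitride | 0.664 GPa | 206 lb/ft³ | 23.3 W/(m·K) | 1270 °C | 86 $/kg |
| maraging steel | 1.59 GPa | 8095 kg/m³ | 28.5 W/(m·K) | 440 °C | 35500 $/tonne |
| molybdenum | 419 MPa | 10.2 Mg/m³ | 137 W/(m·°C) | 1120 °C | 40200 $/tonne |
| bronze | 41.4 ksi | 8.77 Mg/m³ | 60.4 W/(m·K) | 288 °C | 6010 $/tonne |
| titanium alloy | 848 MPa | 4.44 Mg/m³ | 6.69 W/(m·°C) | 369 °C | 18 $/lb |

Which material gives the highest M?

Screen on constraints: k ≥ 15.0 W/(m·K); max service T ≥ 404 °C; cost ≤ 63 $/kg. Survivors: maraging steel, molybdenum.
Convert each candidate to consistent units, then evaluate M:
  maraging steel: σ_y = 1590 MPa, ρ = 8095 kg/m³
  molybdenum: σ_y = 419.0 MPa, ρ = 10200 kg/m³
  maraging steel: M = 4.93×10⁻³
  molybdenum: M = 2.01×10⁻³
Highest index: maraging steel.

maraging steel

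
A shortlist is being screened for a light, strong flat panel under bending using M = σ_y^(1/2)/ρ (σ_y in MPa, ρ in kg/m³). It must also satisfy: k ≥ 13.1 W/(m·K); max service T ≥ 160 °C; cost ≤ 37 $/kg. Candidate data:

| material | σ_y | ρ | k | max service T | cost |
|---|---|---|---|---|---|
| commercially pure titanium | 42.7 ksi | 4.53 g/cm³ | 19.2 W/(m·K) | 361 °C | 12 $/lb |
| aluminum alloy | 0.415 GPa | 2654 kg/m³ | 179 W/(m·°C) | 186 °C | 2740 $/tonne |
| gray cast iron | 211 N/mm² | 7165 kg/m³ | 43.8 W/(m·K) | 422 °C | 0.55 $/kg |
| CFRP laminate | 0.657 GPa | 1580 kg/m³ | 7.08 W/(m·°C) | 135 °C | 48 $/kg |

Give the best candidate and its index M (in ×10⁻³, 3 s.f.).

aluminum alloy, M = 7.68×10⁻³

Screen on constraints: k ≥ 13.1 W/(m·K); max service T ≥ 160 °C; cost ≤ 37 $/kg. Survivors: commercially pure titanium, aluminum alloy, gray cast iron.
Convert each candidate to consistent units, then evaluate M:
  commercially pure titanium: σ_y = 294.4 MPa, ρ = 4530 kg/m³
  aluminum alloy: σ_y = 415.0 MPa, ρ = 2654 kg/m³
  gray cast iron: σ_y = 211.0 MPa, ρ = 7165 kg/m³
  aluminum alloy: M = 7.68×10⁻³
  commercially pure titanium: M = 3.79×10⁻³
  gray cast iron: M = 2.03×10⁻³
Aluminum alloy ranks first.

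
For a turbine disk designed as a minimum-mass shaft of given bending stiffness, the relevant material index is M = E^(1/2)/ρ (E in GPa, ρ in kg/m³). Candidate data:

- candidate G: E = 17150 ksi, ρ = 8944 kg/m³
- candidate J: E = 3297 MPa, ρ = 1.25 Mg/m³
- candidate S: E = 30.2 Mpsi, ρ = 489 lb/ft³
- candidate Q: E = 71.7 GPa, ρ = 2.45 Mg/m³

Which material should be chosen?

candidate Q

In SI units:
  candidate G: E = 118.2 GPa, ρ = 8944 kg/m³
  candidate J: E = 3.297 GPa, ρ = 1250 kg/m³
  candidate S: E = 208.2 GPa, ρ = 7833 kg/m³
  candidate Q: E = 71.70 GPa, ρ = 2450 kg/m³
  candidate Q: M = 3.46×10⁻³
  candidate S: M = 1.84×10⁻³
  candidate J: M = 1.45×10⁻³
  candidate G: M = 1.22×10⁻³
Candidate Q has the largest M.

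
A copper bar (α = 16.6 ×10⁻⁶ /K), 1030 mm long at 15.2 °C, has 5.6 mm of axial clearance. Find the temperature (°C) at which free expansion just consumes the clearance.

α·L₀·ΔT = 5.6 mm ⇒ ΔT = 5.6 / (16.6×10⁻⁶ × 1030.0) = 327.5 K.
T = 15.2 + 327.5 = 342.7 °C.

343 °C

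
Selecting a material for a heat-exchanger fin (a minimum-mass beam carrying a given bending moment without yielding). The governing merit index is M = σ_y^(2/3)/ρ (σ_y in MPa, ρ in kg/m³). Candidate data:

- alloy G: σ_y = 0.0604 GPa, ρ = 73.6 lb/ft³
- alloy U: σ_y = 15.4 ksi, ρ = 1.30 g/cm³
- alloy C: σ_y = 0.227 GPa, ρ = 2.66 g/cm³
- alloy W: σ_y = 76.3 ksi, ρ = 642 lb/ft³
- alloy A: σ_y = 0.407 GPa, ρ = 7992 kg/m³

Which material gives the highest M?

In SI units:
  alloy G: σ_y = 60.40 MPa, ρ = 1179 kg/m³
  alloy U: σ_y = 106.2 MPa, ρ = 1300 kg/m³
  alloy C: σ_y = 227.0 MPa, ρ = 2660 kg/m³
  alloy W: σ_y = 526.1 MPa, ρ = 10280 kg/m³
  alloy A: σ_y = 407.0 MPa, ρ = 7992 kg/m³
  alloy U: M = 17.2×10⁻³
  alloy C: M = 14.0×10⁻³
  alloy G: M = 13.1×10⁻³
  alloy A: M = 6.87×10⁻³
  alloy W: M = 6.34×10⁻³
The maximum is for alloy U.

alloy U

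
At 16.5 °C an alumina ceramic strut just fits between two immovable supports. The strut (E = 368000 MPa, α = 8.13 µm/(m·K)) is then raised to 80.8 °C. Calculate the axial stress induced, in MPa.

E = 368000 MPa = 368.0 GPa.
ΔT = 64.30 K. Constrained thermal stress σ = E·α·ΔT = 368.0×10³ MPa × 8.13×10⁻⁶ × 64.30 = 192 MPa (compressive).

192 MPa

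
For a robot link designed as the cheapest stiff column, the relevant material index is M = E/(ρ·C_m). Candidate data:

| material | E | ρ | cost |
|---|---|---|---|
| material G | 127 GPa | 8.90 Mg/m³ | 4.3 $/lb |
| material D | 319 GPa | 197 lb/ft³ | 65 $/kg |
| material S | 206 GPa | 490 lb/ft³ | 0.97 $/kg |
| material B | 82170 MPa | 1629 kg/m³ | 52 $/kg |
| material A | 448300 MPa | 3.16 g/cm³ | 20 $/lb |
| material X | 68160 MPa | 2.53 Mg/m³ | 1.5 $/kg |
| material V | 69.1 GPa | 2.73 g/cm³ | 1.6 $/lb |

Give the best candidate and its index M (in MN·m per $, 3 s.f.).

Convert each candidate to consistent units, then evaluate M:
  material G: E = 127.0 GPa, ρ = 8900 kg/m³, cost = 9.480 $/kg
  material D: E = 319.0 GPa, ρ = 3156 kg/m³, cost = 65.00 $/kg
  material S: E = 206.0 GPa, ρ = 7849 kg/m³, cost = 0.9700 $/kg
  material B: E = 82.17 GPa, ρ = 1629 kg/m³, cost = 52.00 $/kg
  material A: E = 448.3 GPa, ρ = 3160 kg/m³, cost = 44.09 $/kg
  material X: E = 68.16 GPa, ρ = 2530 kg/m³, cost = 1.500 $/kg
  material V: E = 69.10 GPa, ρ = 2730 kg/m³, cost = 3.527 $/kg
  material S: M = 27.1 MN·m per $
  material X: M = 18.0 MN·m per $
  material V: M = 7.18 MN·m per $
  material A: M = 3.22 MN·m per $
  material D: M = 1.56 MN·m per $
  material G: M = 1.51 MN·m per $
  material B: M = 0.970 MN·m per $
The maximum is for material S.

material S, M = 27.1 MN·m per $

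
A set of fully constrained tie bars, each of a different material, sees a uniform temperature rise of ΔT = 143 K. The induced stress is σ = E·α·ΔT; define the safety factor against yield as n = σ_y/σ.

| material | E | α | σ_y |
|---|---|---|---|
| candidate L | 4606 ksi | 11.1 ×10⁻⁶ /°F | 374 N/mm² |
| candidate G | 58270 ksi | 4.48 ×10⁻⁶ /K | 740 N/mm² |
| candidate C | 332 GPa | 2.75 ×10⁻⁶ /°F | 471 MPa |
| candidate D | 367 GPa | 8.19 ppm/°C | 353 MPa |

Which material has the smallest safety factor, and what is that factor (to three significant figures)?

candidate D, n = 0.821

Converting E to GPa, α to ×10⁻⁶/K, σ_y to MPa, then σ and n for each:
  candidate L: E = 31.76, α = 20.0, σ_y = 374.0 → σ = 90.7 MPa, n = 4.12
  candidate G: E = 401.8, α = 4.48, σ_y = 740.0 → σ = 257 MPa, n = 2.88
  candidate C: E = 332.0, α = 4.95, σ_y = 471.0 → σ = 235 MPa, n = 2.00
  candidate D: E = 367.0, α = 8.19, σ_y = 353.0 → σ = 430 MPa, n = 0.821
The minimum is candidate D at n = 0.821.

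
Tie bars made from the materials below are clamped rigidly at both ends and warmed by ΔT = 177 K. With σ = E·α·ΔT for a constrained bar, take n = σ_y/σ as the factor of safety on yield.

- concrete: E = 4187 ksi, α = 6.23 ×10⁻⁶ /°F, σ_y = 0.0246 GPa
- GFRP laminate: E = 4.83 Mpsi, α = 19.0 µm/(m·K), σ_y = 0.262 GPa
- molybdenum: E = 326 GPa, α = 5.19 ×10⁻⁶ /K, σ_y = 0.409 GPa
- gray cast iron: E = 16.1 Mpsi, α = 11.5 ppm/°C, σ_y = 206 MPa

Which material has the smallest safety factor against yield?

Per material, after unit conversion:
  concrete: E = 28.87, α = 11.2, σ_y = 24.60 → σ = 57.3 MPa, n = 0.429
  GFRP laminate: E = 33.30, α = 19.0, σ_y = 262.0 → σ = 112 MPa, n = 2.34
  molybdenum: E = 326.0, α = 5.19, σ_y = 409.0 → σ = 299 MPa, n = 1.37
  gray cast iron: E = 111.0, α = 11.5, σ_y = 206.0 → σ = 226 MPa, n = 0.912
Smallest n: concrete with n = 0.429.

concrete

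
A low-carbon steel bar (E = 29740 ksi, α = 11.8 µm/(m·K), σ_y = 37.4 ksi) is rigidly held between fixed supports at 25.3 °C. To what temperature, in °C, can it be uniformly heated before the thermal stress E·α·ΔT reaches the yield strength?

132 °C

E = 29740 ksi = 205.1 GPa.
σ_y = 37.4 ksi = 257.9 MPa.
E·α·ΔT = 257.9 MPa ⇒ ΔT = 257.9 / (205.1×10³ × 11.8×10⁻⁶) = 106.6 K.
T = 25.3 + 106.6 = 131.9 °C.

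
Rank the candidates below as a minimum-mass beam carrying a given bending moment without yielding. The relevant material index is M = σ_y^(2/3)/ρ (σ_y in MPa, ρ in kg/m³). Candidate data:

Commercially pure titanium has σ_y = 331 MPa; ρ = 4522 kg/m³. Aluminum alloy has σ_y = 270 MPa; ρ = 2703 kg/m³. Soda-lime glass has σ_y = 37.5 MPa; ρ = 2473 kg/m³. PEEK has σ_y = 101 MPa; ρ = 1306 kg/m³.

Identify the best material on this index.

Per-candidate index values:
  PEEK: M = 16.6×10⁻³
  aluminum alloy: M = 15.5×10⁻³
  commercially pure titanium: M = 10.6×10⁻³
  soda-lime glass: M = 4.53×10⁻³
PEEK has the largest M.

PEEK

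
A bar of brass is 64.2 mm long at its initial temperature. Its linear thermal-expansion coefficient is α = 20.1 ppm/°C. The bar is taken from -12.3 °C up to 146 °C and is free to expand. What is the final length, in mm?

ΔT = 146 − (-12.3) = 158.3 K.
ΔL = α·L₀·ΔT = 20.1×10⁻⁶ × 64.2 mm × 158.3 K = 0.204 mm.
L = L₀ + ΔL = 64.2 + 0.204 = 64.404 mm.

64.404 mm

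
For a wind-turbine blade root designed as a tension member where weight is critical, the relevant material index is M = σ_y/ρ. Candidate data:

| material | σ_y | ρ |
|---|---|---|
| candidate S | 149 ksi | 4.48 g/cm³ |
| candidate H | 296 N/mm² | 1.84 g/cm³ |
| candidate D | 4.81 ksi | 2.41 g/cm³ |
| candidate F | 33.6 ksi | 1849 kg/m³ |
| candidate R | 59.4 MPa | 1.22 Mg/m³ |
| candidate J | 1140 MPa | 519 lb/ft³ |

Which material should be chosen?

Putting every candidate on a common basis:
  candidate S: σ_y = 1027 MPa, ρ = 4480 kg/m³
  candidate H: σ_y = 296.0 MPa, ρ = 1840 kg/m³
  candidate D: σ_y = 33.16 MPa, ρ = 2410 kg/m³
  candidate F: σ_y = 231.7 MPa, ρ = 1849 kg/m³
  candidate R: σ_y = 59.40 MPa, ρ = 1220 kg/m³
  candidate J: σ_y = 1140 MPa, ρ = 8314 kg/m³
  candidate S: M = 229 kN·m/kg
  candidate H: M = 161 kN·m/kg
  candidate J: M = 137 kN·m/kg
  candidate F: M = 125 kN·m/kg
  candidate R: M = 48.7 kN·m/kg
  candidate D: M = 13.8 kN·m/kg
Highest index: candidate S.

candidate S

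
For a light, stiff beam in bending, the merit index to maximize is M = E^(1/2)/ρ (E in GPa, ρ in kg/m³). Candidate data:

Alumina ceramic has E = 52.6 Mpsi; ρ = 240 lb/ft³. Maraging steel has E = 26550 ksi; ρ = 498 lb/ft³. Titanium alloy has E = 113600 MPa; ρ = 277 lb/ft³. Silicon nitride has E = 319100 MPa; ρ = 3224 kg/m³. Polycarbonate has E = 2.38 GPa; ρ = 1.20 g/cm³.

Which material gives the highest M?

silicon nitride

Normalizing units and computing the index:
  alumina ceramic: E = 362.7 GPa, ρ = 3844 kg/m³
  maraging steel: E = 183.1 GPa, ρ = 7977 kg/m³
  titanium alloy: E = 113.6 GPa, ρ = 4437 kg/m³
  silicon nitride: E = 319.1 GPa, ρ = 3224 kg/m³
  polycarbonate: E = 2.380 GPa, ρ = 1200 kg/m³
  silicon nitride: M = 5.54×10⁻³
  alumina ceramic: M = 4.95×10⁻³
  titanium alloy: M = 2.40×10⁻³
  maraging steel: M = 1.70×10⁻³
  polycarbonate: M = 1.29×10⁻³
Silicon nitride has the largest M.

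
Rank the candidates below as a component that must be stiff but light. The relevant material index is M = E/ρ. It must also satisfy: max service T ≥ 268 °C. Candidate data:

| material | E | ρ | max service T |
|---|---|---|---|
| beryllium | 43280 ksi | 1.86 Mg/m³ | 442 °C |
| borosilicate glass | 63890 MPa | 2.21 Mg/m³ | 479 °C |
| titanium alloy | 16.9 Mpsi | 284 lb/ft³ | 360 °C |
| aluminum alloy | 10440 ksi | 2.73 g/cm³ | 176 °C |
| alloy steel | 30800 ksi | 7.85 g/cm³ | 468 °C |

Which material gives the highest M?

beryllium

Screen on constraints: max service T ≥ 268 °C. Survivors: beryllium, borosilicate glass, titanium alloy, alloy steel.
Normalizing units and computing the index:
  beryllium: E = 298.4 GPa, ρ = 1860 kg/m³
  borosilicate glass: E = 63.89 GPa, ρ = 2210 kg/m³
  titanium alloy: E = 116.5 GPa, ρ = 4549 kg/m³
  alloy steel: E = 212.4 GPa, ρ = 7850 kg/m³
  beryllium: M = 160 MN·m/kg
  borosilicate glass: M = 28.9 MN·m/kg
  alloy steel: M = 27.1 MN·m/kg
  titanium alloy: M = 25.6 MN·m/kg
Highest index: beryllium.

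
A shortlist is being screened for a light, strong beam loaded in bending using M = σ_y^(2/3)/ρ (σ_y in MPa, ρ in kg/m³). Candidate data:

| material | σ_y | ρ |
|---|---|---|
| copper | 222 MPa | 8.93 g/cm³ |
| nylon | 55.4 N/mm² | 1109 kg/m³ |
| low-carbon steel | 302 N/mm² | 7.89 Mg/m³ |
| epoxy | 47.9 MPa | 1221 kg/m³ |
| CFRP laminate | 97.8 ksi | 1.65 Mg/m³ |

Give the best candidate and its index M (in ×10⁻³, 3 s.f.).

Normalizing units and computing the index:
  copper: σ_y = 222.0 MPa, ρ = 8930 kg/m³
  nylon: σ_y = 55.40 MPa, ρ = 1109 kg/m³
  low-carbon steel: σ_y = 302.0 MPa, ρ = 7890 kg/m³
  epoxy: σ_y = 47.90 MPa, ρ = 1221 kg/m³
  CFRP laminate: σ_y = 674.3 MPa, ρ = 1650 kg/m³
  CFRP laminate: M = 46.6×10⁻³
  nylon: M = 13.1×10⁻³
  epoxy: M = 10.8×10⁻³
  low-carbon steel: M = 5.71×10⁻³
  copper: M = 4.11×10⁻³
Highest index: CFRP laminate.

CFRP laminate, M = 46.6×10⁻³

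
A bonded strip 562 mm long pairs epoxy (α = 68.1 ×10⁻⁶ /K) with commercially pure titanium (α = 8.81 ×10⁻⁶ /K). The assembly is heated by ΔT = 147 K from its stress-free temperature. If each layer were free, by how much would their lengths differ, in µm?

4900 µm

Δα = |68.1 − 8.81|×10⁻⁶/K = 59.3×10⁻⁶/K.
ΔL_mismatch = Δα·L·ΔT = 59.3×10⁻⁶ × 562.0 mm × 147.0 K = 4900 µm.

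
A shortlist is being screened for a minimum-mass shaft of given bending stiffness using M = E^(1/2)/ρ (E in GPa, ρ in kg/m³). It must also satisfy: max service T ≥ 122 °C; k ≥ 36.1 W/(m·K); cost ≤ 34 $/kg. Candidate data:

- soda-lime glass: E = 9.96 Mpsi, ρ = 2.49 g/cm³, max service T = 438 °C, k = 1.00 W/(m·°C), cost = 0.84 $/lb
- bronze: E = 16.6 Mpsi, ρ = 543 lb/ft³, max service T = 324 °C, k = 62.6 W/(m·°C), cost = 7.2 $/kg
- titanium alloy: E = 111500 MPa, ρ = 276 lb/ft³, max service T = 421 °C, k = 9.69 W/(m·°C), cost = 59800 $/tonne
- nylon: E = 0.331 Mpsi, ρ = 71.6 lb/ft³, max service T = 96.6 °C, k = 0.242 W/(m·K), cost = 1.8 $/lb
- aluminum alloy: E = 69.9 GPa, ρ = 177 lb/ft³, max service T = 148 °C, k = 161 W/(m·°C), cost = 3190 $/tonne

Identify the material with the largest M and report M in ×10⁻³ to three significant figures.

aluminum alloy, M = 2.95×10⁻³

Screen on constraints: max service T ≥ 122 °C; k ≥ 36.1 W/(m·K); cost ≤ 34 $/kg. Survivors: bronze, aluminum alloy.
In SI units:
  bronze: E = 114.5 GPa, ρ = 8698 kg/m³
  aluminum alloy: E = 69.90 GPa, ρ = 2835 kg/m³
  aluminum alloy: M = 2.95×10⁻³
  bronze: M = 1.23×10⁻³
The maximum is for aluminum alloy.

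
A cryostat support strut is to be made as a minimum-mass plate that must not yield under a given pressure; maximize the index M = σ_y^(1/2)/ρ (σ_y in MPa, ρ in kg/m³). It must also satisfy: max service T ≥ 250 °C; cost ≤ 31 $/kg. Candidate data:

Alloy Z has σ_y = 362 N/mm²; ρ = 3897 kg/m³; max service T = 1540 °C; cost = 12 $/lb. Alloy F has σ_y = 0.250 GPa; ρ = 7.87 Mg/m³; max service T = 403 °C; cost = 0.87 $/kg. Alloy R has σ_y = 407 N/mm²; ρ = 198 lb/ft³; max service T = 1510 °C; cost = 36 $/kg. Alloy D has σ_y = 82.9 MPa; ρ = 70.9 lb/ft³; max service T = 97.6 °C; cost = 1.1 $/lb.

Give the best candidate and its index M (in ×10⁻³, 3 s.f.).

Screen on constraints: max service T ≥ 250 °C; cost ≤ 31 $/kg. Survivors: alloy Z, alloy F.
In SI units:
  alloy Z: σ_y = 362.0 MPa, ρ = 3897 kg/m³
  alloy F: σ_y = 250.0 MPa, ρ = 7870 kg/m³
  alloy Z: M = 4.88×10⁻³
  alloy F: M = 2.01×10⁻³
Alloy Z ranks first.

alloy Z, M = 4.88×10⁻³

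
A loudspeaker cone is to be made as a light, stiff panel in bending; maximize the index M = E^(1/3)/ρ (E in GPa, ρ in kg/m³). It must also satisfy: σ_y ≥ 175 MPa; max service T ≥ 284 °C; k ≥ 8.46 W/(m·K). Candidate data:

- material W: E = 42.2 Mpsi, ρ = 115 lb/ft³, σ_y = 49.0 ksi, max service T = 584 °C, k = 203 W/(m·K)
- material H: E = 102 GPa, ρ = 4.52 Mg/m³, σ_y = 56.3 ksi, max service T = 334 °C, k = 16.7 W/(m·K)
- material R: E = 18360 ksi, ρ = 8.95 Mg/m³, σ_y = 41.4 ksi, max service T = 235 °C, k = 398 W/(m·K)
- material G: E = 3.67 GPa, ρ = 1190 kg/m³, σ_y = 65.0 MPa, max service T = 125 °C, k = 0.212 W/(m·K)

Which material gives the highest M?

material W

Screen on constraints: σ_y ≥ 175 MPa; max service T ≥ 284 °C; k ≥ 8.46 W/(m·K). Survivors: material W, material H.
Normalizing units and computing the index:
  material W: E = 291.0 GPa, ρ = 1842 kg/m³
  material H: E = 102.0 GPa, ρ = 4520 kg/m³
  material W: M = 3.60×10⁻³
  material H: M = 1.03×10⁻³
Material W ranks first.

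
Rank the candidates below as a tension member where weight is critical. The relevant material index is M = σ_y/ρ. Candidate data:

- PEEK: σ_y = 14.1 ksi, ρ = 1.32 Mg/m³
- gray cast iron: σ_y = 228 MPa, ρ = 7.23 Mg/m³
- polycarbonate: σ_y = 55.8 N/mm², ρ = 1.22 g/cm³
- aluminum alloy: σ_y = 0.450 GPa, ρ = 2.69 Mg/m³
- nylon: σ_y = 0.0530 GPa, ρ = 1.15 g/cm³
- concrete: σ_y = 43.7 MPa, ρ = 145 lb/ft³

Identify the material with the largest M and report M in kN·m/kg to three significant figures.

Convert each candidate to consistent units, then evaluate M:
  PEEK: σ_y = 97.22 MPa, ρ = 1320 kg/m³
  gray cast iron: σ_y = 228.0 MPa, ρ = 7230 kg/m³
  polycarbonate: σ_y = 55.80 MPa, ρ = 1220 kg/m³
  aluminum alloy: σ_y = 450.0 MPa, ρ = 2690 kg/m³
  nylon: σ_y = 53.00 MPa, ρ = 1150 kg/m³
  concrete: σ_y = 43.70 MPa, ρ = 2323 kg/m³
  aluminum alloy: M = 167 kN·m/kg
  PEEK: M = 73.6 kN·m/kg
  nylon: M = 46.1 kN·m/kg
  polycarbonate: M = 45.7 kN·m/kg
  gray cast iron: M = 31.5 kN·m/kg
  concrete: M = 18.8 kN·m/kg
Aluminum alloy ranks first.

aluminum alloy, M = 167 kN·m/kg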